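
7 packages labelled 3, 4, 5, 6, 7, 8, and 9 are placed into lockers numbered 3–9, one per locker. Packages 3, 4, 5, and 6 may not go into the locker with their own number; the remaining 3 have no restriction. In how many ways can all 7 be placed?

Let Aᵢ (for 3 ≤ i ≤ 6) be the placements that put package i in its forbidden locker. Any j of these fix j positions, leaving (7−j)! ways to fill the rest, and there are C(4,j) ways to pick which j.
By inclusion–exclusion, the number of valid placements is Σ_{j=0}^{4} (−1)^j C(4,j)·(7−j)!.
Computing: 5040 − 2880 + 720 − 96 + 6 = 2790.

2790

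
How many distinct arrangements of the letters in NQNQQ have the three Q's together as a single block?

3

Treat the 3 copies of Q as a single block. The multiset to arrange is then {QQQ, N, N}, 3 items in all.
That gives (3)!/(2!) = 3 arrangements.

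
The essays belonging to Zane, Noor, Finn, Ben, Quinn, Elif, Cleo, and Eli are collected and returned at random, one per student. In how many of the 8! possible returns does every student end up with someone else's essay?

This is the derangement count D_8: permutations of 8 items with no fixed point.
By inclusion–exclusion this is Σ_{j=0}^{8} (−1)^j C(8,j)·(8−j)!.
Computing: 40320 − 40320 + 20160 − 6720 + 1680 − 336 + 56 − 8 + 1 = 14833.

14833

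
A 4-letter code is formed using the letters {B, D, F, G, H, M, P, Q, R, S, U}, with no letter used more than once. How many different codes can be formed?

7920

Choose and order 4 of the 11 symbols: the first letter has 11 options, the next 10, then 9, 8.
11 × 10 × 9 × 8 = 7920.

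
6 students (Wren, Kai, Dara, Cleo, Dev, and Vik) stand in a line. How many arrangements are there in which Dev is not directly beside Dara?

Of the 6! = 720 arrangements, those with Dev and Dara adjacent number 2 × 5! = 240 (treat the pair as a block with 2 internal orders).
Complementary counting: 720 − 240 = 480.

480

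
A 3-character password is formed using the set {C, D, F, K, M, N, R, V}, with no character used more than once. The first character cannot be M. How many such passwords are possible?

The first character has 8−1 = 7 choices (anything except M).
The remaining 2 characters are filled from the other 7 symbols without repetition: 7 × 6 = 42.
Total: 7 × 42 = 294.

294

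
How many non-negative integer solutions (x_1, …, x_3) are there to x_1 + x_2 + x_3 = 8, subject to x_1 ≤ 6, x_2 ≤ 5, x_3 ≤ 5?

Ignoring the caps, the number of non-negative solutions to x_1+…+x_3 = 8 is C(10,2) = 45.
Subtract solutions that violate a single cap (substitute x_i' = x_i − (cap_i+1)): x_1 ≥ 7 gives C(3,2) = 3; x_2 ≥ 6 gives C(4,2) = 6; x_3 ≥ 6 gives C(4,2) = 6. Together 15.
No two caps can be exceeded simultaneously, so the pair terms are all 0.
By inclusion–exclusion the count is 45 − 15 + 0 = 30.

30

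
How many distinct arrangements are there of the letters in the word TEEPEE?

The 6 letters of TEEPEE have repeats: E appearing 4 times.
The number of distinct arrangements is 6!/(4!) = 720/24 = 30.

30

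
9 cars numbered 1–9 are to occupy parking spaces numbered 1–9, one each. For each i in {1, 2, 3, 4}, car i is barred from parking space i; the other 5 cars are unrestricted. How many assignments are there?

Let Aᵢ (for 1 ≤ i ≤ 4) be the placements that put car i in its forbidden parking space. Any j of these fix j positions, leaving (9−j)! ways to fill the rest, and there are C(4,j) ways to pick which j.
By inclusion–exclusion, the number of valid placements is Σ_{j=0}^{4} (−1)^j C(4,j)·(9−j)!.
Computing: 362880 − 161280 + 30240 − 2880 + 120 = 229080.

229080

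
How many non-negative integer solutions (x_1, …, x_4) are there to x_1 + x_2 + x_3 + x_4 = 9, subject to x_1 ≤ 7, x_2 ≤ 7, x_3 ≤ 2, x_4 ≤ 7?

124

Without the upper bounds there are C(12,3) = 220 ways to split 9 among 4 variables.
Subtract solutions that violate a single cap (substitute x_i' = x_i − (cap_i+1)): x_1 ≥ 8 gives C(4,3) = 4; x_2 ≥ 8 gives C(4,3) = 4; x_3 ≥ 3 gives C(9,3) = 84; x_4 ≥ 8 gives C(4,3) = 4. Together 96.
No two caps can be exceeded simultaneously, so the pair terms are all 0.
By inclusion–exclusion the count is 220 − 96 + 0 = 124.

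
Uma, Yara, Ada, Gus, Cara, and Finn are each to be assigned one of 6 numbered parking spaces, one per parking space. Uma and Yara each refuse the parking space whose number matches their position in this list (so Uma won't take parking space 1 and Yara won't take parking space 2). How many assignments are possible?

504

Let Aᵢ (for i ∈ {1, 2}) be the placements that put person i in their forbidden parking space. Any j of these fix j positions, leaving (6−j)! ways to fill the rest, and there are C(2,j) ways to pick which j.
By inclusion–exclusion, the number of valid placements is Σ_{j=0}^{2} (−1)^j C(2,j)·(6−j)!.
Computing: 720 − 240 + 24 = 504.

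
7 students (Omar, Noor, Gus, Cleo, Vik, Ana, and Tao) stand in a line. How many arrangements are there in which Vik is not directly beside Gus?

There are 7! = 5040 arrangements in all. If Vik and Gus are adjacent, merging them into one block gives 2·(6)! = 1440 arrangements.
So 5040 − 1440 = 3600 arrangements keep them apart.

3600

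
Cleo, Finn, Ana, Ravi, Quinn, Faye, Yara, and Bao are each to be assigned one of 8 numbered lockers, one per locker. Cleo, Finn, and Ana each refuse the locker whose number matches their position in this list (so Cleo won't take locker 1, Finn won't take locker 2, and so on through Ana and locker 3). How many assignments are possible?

Let Aᵢ (for i ∈ {1, 2, 3}) be the placements that put person i in their forbidden locker. Any j of these fix j positions, leaving (8−j)! ways to fill the rest, and there are C(3,j) ways to pick which j.
By inclusion–exclusion, the number of valid placements is Σ_{j=0}^{3} (−1)^j C(3,j)·(8−j)!.
Computing: 40320 − 15120 + 2160 − 120 = 27240.

27240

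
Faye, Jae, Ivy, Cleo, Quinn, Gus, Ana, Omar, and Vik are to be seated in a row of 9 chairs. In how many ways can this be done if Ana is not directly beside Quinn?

Of the 9! = 362880 arrangements, those with Ana and Quinn adjacent number 2 × 8! = 80640 (treat the pair as a block with 2 internal orders).
Complementary counting: 362880 − 80640 = 282240.

282240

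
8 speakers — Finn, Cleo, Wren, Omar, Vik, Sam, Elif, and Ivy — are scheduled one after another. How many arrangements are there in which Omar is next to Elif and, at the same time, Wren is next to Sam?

2880

Treat {Omar,Elif} as one block (2 orders) and {Wren,Sam} as another (2 orders).
That leaves 6 units to arrange: 2 × 2 × 6! = 4 × 720 = 2880.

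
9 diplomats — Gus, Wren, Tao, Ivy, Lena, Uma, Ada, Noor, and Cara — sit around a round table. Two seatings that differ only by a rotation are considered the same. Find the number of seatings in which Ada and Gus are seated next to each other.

10080

Glue Ada and Gus into a block (2 internal orders). Seating 8 units around a circle gives (7)! arrangements.
So 2 × (7)! = 2 × 5040 = 10080.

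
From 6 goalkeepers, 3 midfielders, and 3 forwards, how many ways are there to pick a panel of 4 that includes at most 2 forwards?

Split by how many forwards are chosen (0 through 2).
Sum: C(3,0)·C(9,4) + C(3,1)·C(9,3) + C(3,2)·C(9,2) = 126 + 252 + 108 = 486.

486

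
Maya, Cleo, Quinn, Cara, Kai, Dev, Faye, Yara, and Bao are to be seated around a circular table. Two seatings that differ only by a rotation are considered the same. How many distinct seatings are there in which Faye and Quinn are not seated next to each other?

30240

All circular seatings of 9 people number (8)! = 40320.
Those with Faye next to Quinn: fuse the pair into one unit and seat 8 units around a circle — 2·(7)! = 10080.
Subtracting, 40320 − 10080 = 30240.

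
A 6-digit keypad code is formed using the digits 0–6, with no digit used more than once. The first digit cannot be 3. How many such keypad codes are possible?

4320

The first digit has 7−1 = 6 choices (anything except 3).
The remaining 5 digits are filled from the other 6 symbols without repetition: 6 × 5 × 4 × 3 × 2 = 720.
Total: 6 × 720 = 4320.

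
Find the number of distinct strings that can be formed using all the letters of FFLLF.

10

FFLLF has 5 letters with F appearing 3 times and L appearing twice.
The number of distinct arrangements is 5!/(3!·2!) = 120/12 = 10.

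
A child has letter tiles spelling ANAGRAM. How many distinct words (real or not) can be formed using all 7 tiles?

840

Letter multiplicities in ANAGRAM: A×3, G×1, M×1, N×1, R×1.
So there are 7! / (3!) = 840 distinguishable arrangements.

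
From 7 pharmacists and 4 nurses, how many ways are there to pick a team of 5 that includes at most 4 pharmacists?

Split by how many pharmacists are chosen (0 through 4).
Sum: C(7,0)·C(4,5) + C(7,1)·C(4,4) + C(7,2)·C(4,3) + C(7,3)·C(4,2) + C(7,4)·C(4,1) = 0 + 7 + 84 + 210 + 140 = 441.

441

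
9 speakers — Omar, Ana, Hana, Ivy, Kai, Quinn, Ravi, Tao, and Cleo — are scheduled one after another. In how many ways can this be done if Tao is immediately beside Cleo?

Glue Tao and Cleo into one block (2 internal orders), leaving 8 units to arrange in a row.
That gives 2 × 8! = 2 × 40320 = 80640.

80640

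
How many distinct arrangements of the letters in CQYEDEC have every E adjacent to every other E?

360

Treat the 2 copies of E as a single block. The multiset to arrange is then {EE, C, C, D, Q, Y}, 6 items in all.
That gives (6)!/(2!) = 360 arrangements.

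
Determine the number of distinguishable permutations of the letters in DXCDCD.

The 6 letters of DXCDCD have repeats: C appearing twice and D appearing 3 times.
So there are 6! / (3!·2!) = 60 distinguishable arrangements.

60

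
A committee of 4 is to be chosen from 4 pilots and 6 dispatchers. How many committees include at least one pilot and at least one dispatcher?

With no constraint there are C(10,4) = 210 possible selections.
Selections missing a whole group: no pilots → C(6,4) = 15; no dispatchers → C(4,4) = 1.
Both groups omitted at once is impossible, so 210 − 16 = 194.

194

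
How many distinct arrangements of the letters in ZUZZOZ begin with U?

5

With the first slot taken by U, it remains to arrange the other 5 letters (ZZZOZ).
Those 5 letters have Z appearing 4 times, giving (5)!/(4!) = 5.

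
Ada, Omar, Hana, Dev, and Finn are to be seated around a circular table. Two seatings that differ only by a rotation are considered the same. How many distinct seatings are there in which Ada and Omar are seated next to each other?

12

Glue Ada and Omar into a block (2 internal orders). Seating 4 units around a circle gives (3)! arrangements.
So 2 × (3)! = 2 × 6 = 12.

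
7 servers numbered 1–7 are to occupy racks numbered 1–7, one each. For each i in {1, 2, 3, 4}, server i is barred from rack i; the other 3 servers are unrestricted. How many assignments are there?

2790

Let Aᵢ (for 1 ≤ i ≤ 4) be the placements that put server i in its forbidden rack. Any j of these fix j positions, leaving (7−j)! ways to fill the rest, and there are C(4,j) ways to pick which j.
By inclusion–exclusion, the number of valid placements is Σ_{j=0}^{4} (−1)^j C(4,j)·(7−j)!.
Computing: 5040 − 2880 + 720 − 96 + 6 = 2790.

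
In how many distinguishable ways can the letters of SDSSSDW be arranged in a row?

105

SDSSSDW has 7 letters with D appearing twice and S appearing 4 times.
So there are 7! / (4!·2!) = 105 distinguishable arrangements.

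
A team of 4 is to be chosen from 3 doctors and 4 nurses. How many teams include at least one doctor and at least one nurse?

Total 4-person selections from all 7: C(7,4) = 35.
Subtract selections that omit an entire group: no doctors → C(4,4) = 1; no nurses → C(3,4) = 0.
Both groups omitted at once is impossible, so 35 − 1 = 34.

34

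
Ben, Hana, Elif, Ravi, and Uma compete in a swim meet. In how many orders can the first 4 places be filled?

This is an ordered selection of 4 from 5: P(5,4).
That gives 5 × 4 × 3 × 2 = 120.

120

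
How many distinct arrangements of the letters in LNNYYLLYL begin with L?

560

Fix L in the first position and arrange the remaining 8 letters.
Those 8 letters have L appearing 3 times, N appearing twice, and Y appearing 3 times, giving (8)!/(3!·3!·2!) = 560.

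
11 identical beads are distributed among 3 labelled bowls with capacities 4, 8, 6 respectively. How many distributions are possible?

29

Ignoring the caps, the number of non-negative solutions to x_1+…+x_3 = 11 is C(13,2) = 78.
Subtract solutions that violate a single cap (substitute x_i' = x_i − (cap_i+1)): x_1 ≥ 5 gives C(8,2) = 28; x_2 ≥ 9 gives C(4,2) = 6; x_3 ≥ 7 gives C(6,2) = 15. Together 49.
No two caps can be exceeded simultaneously, so the pair terms are all 0.
By inclusion–exclusion the count is 78 − 49 + 0 = 29.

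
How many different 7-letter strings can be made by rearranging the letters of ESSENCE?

420

Letter multiplicities in ESSENCE: C×1, E×3, N×1, S×2.
So there are 7! / (3!·2!) = 420 distinguishable arrangements.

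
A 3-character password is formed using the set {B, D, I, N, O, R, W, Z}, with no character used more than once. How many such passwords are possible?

This is a permutation of 3 out of 8: P(8,3) = 8!/5!.
That product is 8 × 7 × 6 = 336.

336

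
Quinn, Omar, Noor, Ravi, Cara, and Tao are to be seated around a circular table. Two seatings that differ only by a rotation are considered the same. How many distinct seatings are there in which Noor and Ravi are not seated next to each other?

72

All circular seatings of 6 people number (5)! = 120.
Seatings with Noor beside Ravi: treat them as a block with 2 internal orders, giving 2 × (4)! = 48.
Subtracting, 120 − 48 = 72.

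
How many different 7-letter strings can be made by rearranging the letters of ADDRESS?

ADDRESS has 7 letters with D appearing twice and S appearing twice.
The number of distinct arrangements is 7!/(2!·2!) = 5040/4 = 1260.

1260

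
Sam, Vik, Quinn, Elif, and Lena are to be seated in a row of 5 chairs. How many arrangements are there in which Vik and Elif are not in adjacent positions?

72

There are 5! = 120 arrangements in all. If Vik and Elif are adjacent, merging them into one block gives 2·(4)! = 48 arrangements.
Complementary counting: 120 − 48 = 72.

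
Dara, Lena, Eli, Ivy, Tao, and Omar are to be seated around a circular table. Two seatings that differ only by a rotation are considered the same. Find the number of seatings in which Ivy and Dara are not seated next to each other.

72

All circular seatings of 6 people number (5)! = 120.
Seatings with Ivy beside Dara: treat them as a block with 2 internal orders, giving 2 × (4)! = 48.
Subtracting, 120 − 48 = 72.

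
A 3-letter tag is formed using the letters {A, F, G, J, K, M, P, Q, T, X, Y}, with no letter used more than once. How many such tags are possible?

990

With no repetition, fill the 3 letters in order: 11 choices, then 10, down to 9.
11 × 10 × 9 = 990.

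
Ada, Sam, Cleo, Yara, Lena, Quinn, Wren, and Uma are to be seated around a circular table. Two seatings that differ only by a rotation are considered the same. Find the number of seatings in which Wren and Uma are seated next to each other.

1440

Glue Wren and Uma into a block (2 internal orders). Seating 7 units around a circle gives (6)! arrangements.
So 2 × (6)! = 2 × 720 = 1440.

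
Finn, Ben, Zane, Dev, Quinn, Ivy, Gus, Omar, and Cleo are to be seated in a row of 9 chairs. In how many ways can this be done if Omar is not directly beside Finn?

282240

There are 9! = 362880 arrangements in all. If Omar and Finn are adjacent, merging them into one block gives 2·(8)! = 80640 arrangements.
So 362880 − 80640 = 282240 arrangements keep them apart.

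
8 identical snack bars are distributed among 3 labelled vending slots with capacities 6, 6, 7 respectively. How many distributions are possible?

38

Ignoring the caps, the number of non-negative solutions to x_1+…+x_3 = 8 is C(10,2) = 45.
Subtract solutions that violate a single cap (substitute x_i' = x_i − (cap_i+1)): x_1 ≥ 7 gives C(3,2) = 3; x_2 ≥ 7 gives C(3,2) = 3; x_3 ≥ 8 gives C(2,2) = 1. Together 7.
No two caps can be exceeded simultaneously, so the pair terms are all 0.
By inclusion–exclusion the count is 45 − 7 + 0 = 38.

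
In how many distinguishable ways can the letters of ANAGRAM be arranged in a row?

840

ANAGRAM has 7 letters with A appearing 3 times.
The number of distinct arrangements is 7!/(3!) = 5040/6 = 840.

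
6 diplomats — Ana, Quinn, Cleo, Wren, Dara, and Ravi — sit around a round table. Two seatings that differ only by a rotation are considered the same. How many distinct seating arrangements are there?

Seat Ana anywhere (absorbing the rotational symmetry), then permute the other 5: (5)! = 120.

120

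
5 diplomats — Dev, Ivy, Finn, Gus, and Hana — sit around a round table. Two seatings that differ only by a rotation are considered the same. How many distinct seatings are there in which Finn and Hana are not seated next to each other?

All circular seatings of 5 people number (4)! = 24.
Seatings with Finn beside Hana: treat them as a block with 2 internal orders, giving 2 × (3)! = 12.
Subtracting, 24 − 12 = 12.

12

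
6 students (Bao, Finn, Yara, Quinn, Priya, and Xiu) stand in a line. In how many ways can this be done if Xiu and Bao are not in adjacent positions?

480

There are 6! = 720 arrangements in all. If Xiu and Bao are adjacent, merging them into one block gives 2·(5)! = 240 arrangements.
Complementary counting: 720 − 240 = 480.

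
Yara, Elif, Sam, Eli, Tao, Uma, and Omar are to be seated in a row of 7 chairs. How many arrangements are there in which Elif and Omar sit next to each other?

Glue Elif and Omar into one block (2 internal orders), leaving 6 units to arrange in a row.
So the count is 2·(6)! = 1440.

1440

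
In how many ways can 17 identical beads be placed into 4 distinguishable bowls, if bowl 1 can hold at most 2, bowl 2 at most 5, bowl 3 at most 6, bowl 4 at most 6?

Without the upper bounds there are C(20,3) = 1140 ways to split 17 among 4 bowls.
Subtract solutions that violate a single cap (substitute x_i' = x_i − (cap_i+1)): x_1 ≥ 3 gives C(17,3) = 680; x_2 ≥ 6 gives C(14,3) = 364; x_3 ≥ 7 gives C(13,3) = 286; x_4 ≥ 7 gives C(13,3) = 286. Together 1616.
Add back pairs where two caps are both exceeded: 165 + 120 + 120 + 35 + 35 + 20 = 495.
Subtract triples: 4 + 4 + 1 + 0 = 9.
By inclusion–exclusion the count is 1140 − 1616 + 495 − 9 = 10.

10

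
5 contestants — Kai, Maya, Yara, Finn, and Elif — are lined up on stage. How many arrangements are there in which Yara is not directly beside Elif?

72

Of the 5! = 120 arrangements, those with Yara and Elif adjacent number 2 × 4! = 48 (treat the pair as a block with 2 internal orders).
So 120 − 48 = 72 arrangements keep them apart.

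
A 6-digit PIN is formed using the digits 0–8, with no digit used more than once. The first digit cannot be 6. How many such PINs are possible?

53760

The first digit has 9−1 = 8 choices (anything except 6).
The remaining 5 digits are filled from the other 8 symbols without repetition: 8 × 7 × 6 × 5 × 4 = 6720.
Total: 8 × 6720 = 53760.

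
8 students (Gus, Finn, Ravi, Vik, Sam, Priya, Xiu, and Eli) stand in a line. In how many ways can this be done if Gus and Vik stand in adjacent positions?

10080

Place the 6 others and the Gus-Vik pair as 7 objects in a line; the pair has 2 internal arrangements.
So the count is 2·(7)! = 10080.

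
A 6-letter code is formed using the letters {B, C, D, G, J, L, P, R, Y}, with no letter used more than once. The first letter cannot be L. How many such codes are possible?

53760

The first letter has 9−1 = 8 choices (anything except L).
The remaining 5 letters are filled from the other 8 symbols without repetition: 8 × 7 × 6 × 5 × 4 = 6720.
Total: 8 × 6720 = 53760.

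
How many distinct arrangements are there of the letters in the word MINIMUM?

420

MINIMUM has 7 letters with I appearing twice and M appearing 3 times.
Dividing 7! = 5040 by 3!·2! = 12 for the repeated letters gives 420.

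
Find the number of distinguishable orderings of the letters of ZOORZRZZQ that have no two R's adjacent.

2940

There are 9!/(4!·2!·2!) = 3780 arrangements of ZOORZRZZQ in total.
If the two R's are adjacent, glue them into one block, leaving 8 items to arrange: (8)!/(4!·2!) = 840 ways.
Subtracting, 3780 − 840 = 2940 arrangements keep the R's apart.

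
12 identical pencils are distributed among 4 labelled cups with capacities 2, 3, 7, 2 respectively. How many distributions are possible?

By stars and bars, unrestricted non-negative solutions to x_1+…+x_4 = 12 number C(12+3,3) = 455.
Subtract solutions that violate a single cap (substitute x_i' = x_i − (cap_i+1)): x_1 ≥ 3 gives C(12,3) = 220; x_2 ≥ 4 gives C(11,3) = 165; x_3 ≥ 8 gives C(7,3) = 35; x_4 ≥ 3 gives C(12,3) = 220. Together 640.
Add back pairs where two caps are both exceeded: 56 + 4 + 84 + 1 + 56 + 4 = 205.
Subtract triples: 0 + 10 + 0 + 0 = 10.
By inclusion–exclusion the count is 455 − 640 + 205 − 10 = 10.

10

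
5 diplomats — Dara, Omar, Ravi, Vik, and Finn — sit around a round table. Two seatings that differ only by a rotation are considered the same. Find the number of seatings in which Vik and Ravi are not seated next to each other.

12

Without the restriction there are (4)! = 24 seatings.
Those with Vik next to Ravi: fuse the pair into one unit and seat 4 units around a circle — 2·(3)! = 12.
Subtracting, 24 − 12 = 12.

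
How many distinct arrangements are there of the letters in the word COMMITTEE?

45360

The 9 letters of COMMITTEE have repeats: E appearing twice, M appearing twice, and T appearing twice.
The number of distinct arrangements is 9!/(2!·2!·2!) = 362880/8 = 45360.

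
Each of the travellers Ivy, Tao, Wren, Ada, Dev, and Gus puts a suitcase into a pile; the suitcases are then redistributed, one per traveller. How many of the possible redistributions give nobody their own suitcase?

265

Count assignments avoiding every fixed point. For any j of the 6 travellers fixed to their own suitcase, the other 6−j can be arranged in (6−j)! ways.
By inclusion–exclusion this is Σ_{j=0}^{6} (−1)^j C(6,j)·(6−j)!.
Computing: 720 − 720 + 360 − 120 + 30 − 6 + 1 = 265.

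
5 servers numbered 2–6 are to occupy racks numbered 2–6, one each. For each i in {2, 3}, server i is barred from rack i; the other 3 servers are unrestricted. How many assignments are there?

Let Aᵢ (for i ∈ {2, 3}) be the placements that put server i in its forbidden rack. Any j of these fix j positions, leaving (5−j)! ways to fill the rest, and there are C(2,j) ways to pick which j.
By inclusion–exclusion, the number of valid placements is Σ_{j=0}^{2} (−1)^j C(2,j)·(5−j)!.
Computing: 120 − 48 + 6 = 78.

78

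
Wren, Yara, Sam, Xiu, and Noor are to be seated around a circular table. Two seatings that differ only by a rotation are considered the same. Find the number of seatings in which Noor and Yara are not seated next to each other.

12

Without the restriction there are (4)! = 24 seatings.
Seatings with Noor beside Yara: treat them as a block with 2 internal orders, giving 2 × (3)! = 12.
Subtracting, 24 − 12 = 12.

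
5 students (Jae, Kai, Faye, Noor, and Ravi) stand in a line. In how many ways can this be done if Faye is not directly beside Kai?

72

There are 5! = 120 arrangements in all. If Faye and Kai are adjacent, merging them into one block gives 2·(4)! = 48 arrangements.
So 120 − 48 = 72 arrangements keep them apart.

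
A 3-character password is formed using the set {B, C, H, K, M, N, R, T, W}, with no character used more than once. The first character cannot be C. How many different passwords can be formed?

448

The first character has 9−1 = 8 choices (anything except C).
The remaining 2 characters are filled from the other 8 symbols without repetition: 8 × 7 = 56.
Total: 8 × 56 = 448.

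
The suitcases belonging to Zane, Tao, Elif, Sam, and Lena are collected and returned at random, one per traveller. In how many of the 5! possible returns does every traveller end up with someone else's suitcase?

44

Let Aᵢ be the assignments in which traveller i gets their own suitcase. We want the size of the complement of A₁∪…∪A_5.
By inclusion–exclusion this is Σ_{j=0}^{5} (−1)^j C(5,j)·(5−j)!.
Computing: 120 − 120 + 60 − 20 + 5 − 1 = 44.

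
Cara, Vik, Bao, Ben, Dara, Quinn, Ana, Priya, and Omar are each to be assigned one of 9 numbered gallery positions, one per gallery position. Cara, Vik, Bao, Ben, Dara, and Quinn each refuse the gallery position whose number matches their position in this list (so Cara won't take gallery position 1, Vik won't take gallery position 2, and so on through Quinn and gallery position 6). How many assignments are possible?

Let Aᵢ (for 1 ≤ i ≤ 6) be the placements that put person i in their forbidden gallery position. Any j of these fix j positions, leaving (9−j)! ways to fill the rest, and there are C(6,j) ways to pick which j.
By inclusion–exclusion, the number of valid placements is Σ_{j=0}^{6} (−1)^j C(6,j)·(9−j)!.
Computing: 362880 − 241920 + 75600 − 14400 + 1800 − 144 + 6 = 183822.

183822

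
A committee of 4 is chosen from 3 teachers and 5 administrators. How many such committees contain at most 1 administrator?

5

Split by how many administrators are chosen (0 through 1).
Sum: C(5,0)·C(3,4) + C(5,1)·C(3,3) = 0 + 5 = 5.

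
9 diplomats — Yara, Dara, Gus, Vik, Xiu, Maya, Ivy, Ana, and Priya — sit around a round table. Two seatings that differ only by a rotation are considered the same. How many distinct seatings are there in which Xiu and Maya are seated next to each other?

10080

Treat {Xiu, Maya} as one unit (2 internal orders) and seat the resulting 8 units around the table: (7)! circular arrangements.
So 2 × (7)! = 2 × 5040 = 10080.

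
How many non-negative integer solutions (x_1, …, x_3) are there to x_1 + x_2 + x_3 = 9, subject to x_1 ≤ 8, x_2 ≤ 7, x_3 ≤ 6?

Ignoring the caps, the number of non-negative solutions to x_1+…+x_3 = 9 is C(11,2) = 55.
Subtract solutions that violate a single cap (substitute x_i' = x_i − (cap_i+1)): x_1 ≥ 9 gives C(2,2) = 1; x_2 ≥ 8 gives C(3,2) = 3; x_3 ≥ 7 gives C(4,2) = 6. Together 10.
No two caps can be exceeded simultaneously, so the pair terms are all 0.
By inclusion–exclusion the count is 55 − 10 + 0 = 45.

45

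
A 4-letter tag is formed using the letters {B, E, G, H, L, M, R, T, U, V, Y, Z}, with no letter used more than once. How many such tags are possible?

This is a permutation of 4 out of 12: P(12,4) = 12!/8!.
12 × 11 × 10 × 9 = 11880.

11880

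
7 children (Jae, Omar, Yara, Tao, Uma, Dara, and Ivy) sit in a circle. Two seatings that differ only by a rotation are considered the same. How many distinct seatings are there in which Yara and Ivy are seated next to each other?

240

Glue Yara and Ivy into a block (2 internal orders). Seating 6 units around a circle gives (5)! arrangements.
So 2 × (5)! = 2 × 120 = 240.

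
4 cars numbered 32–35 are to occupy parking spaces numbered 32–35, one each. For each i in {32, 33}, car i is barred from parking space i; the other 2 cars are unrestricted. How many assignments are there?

14

Let Aᵢ (for i ∈ {32, 33}) be the placements that put car i in its forbidden parking space. Any j of these fix j positions, leaving (4−j)! ways to fill the rest, and there are C(2,j) ways to pick which j.
By inclusion–exclusion, the number of valid placements is Σ_{j=0}^{2} (−1)^j C(2,j)·(4−j)!.
Computing: 24 − 12 + 2 = 14.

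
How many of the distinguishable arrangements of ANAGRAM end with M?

120

Fix M in the last position and arrange the remaining 6 letters.
Those 6 letters have A appearing 3 times, giving (6)!/(3!) = 120.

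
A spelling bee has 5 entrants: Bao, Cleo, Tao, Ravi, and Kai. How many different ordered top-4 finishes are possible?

120

There are 5 choices for 1st place, 4 for 2nd, and so on down to 2 for position 4.
That gives 5 × 4 × 3 × 2 = 120.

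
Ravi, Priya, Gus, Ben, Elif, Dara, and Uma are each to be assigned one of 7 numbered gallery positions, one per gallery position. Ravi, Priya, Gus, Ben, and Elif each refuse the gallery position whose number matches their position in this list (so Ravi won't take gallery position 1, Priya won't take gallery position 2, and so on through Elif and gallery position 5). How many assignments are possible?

Let Aᵢ (for 1 ≤ i ≤ 5) be the placements that put person i in their forbidden gallery position. Any j of these fix j positions, leaving (7−j)! ways to fill the rest, and there are C(5,j) ways to pick which j.
By inclusion–exclusion, the number of valid placements is Σ_{j=0}^{5} (−1)^j C(5,j)·(7−j)!.
Computing: 5040 − 3600 + 1200 − 240 + 30 − 2 = 2428.

2428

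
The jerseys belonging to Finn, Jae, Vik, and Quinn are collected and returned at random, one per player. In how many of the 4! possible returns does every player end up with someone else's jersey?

Let Aᵢ be the assignments in which player i gets their old jersey. We want the size of the complement of A₁∪…∪A_4.
By inclusion–exclusion this is Σ_{j=0}^{4} (−1)^j C(4,j)·(4−j)!.
Computing: 24 − 24 + 12 − 4 + 1 = 9.

9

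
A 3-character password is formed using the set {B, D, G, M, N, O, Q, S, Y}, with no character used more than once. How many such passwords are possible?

Choose and order 3 of the 9 symbols: the first character has 9 options, the next 8, then 7.
That product is 9 × 8 × 7 = 504.

504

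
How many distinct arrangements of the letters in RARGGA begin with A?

30

Fix A in the first position and arrange the remaining 5 letters.
Those 5 letters have G appearing twice and R appearing twice, giving (5)!/(2!·2!) = 30.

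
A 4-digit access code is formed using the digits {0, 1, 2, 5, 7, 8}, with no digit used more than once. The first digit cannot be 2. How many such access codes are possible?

300

The first digit has 6−1 = 5 choices (anything except 2).
The remaining 3 digits are filled from the other 5 symbols without repetition: 5 × 4 × 3 = 60.
Total: 5 × 60 = 300.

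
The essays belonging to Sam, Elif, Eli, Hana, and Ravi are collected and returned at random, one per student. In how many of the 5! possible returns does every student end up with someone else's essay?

This is the derangement count D_5: permutations of 5 items with no fixed point.
By inclusion–exclusion this is Σ_{j=0}^{5} (−1)^j C(5,j)·(5−j)!.
Computing: 120 − 120 + 60 − 20 + 5 − 1 = 44.

44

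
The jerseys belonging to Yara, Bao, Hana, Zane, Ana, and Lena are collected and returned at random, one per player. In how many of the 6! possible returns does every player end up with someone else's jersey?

This is the derangement count D_6: permutations of 6 items with no fixed point.
By inclusion–exclusion this is Σ_{j=0}^{6} (−1)^j C(6,j)·(6−j)!.
Computing: 720 − 720 + 360 − 120 + 30 − 6 + 1 = 265.

265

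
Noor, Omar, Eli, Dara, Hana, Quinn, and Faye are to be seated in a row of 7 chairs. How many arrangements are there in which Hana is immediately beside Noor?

Treat {Hana, Noor} as a single unit. There are 6 units to order, and the pair itself can be ordered 2 ways.
That gives 2 × 6! = 2 × 720 = 1440.

1440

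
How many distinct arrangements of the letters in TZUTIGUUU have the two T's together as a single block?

Treat the 2 copies of T as a single block. The multiset to arrange is then {TT, G, I, U, U, U, U, Z}, 8 items in all.
That gives (8)!/(4!) = 1680 arrangements.

1680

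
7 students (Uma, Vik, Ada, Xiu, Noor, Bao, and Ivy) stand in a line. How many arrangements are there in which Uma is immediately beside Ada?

Treat {Uma, Ada} as a single unit. There are 6 units to order, and the pair itself can be ordered 2 ways.
That gives 2 × 6! = 2 × 720 = 1440.

1440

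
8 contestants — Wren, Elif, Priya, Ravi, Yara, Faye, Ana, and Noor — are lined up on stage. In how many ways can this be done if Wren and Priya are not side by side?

30240

There are 8! = 40320 arrangements in all. If Wren and Priya are adjacent, merging them into one block gives 2·(7)! = 10080 arrangements.
Complementary counting: 40320 − 10080 = 30240.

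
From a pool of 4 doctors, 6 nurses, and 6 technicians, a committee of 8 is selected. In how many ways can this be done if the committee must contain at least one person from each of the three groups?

With no constraint there are C(16,8) = 12870 possible selections.
Selections missing a whole group: no doctors → C(12,8) = 495; no nurses → C(10,8) = 45; no technicians → C(10,8) = 45.
Add back selections omitting two groups (i.e. drawn from a single group): C(4,8) + C(6,8) + C(6,8) = 0.
By inclusion–exclusion: 12870 − 585 + 0 = 12285.

12285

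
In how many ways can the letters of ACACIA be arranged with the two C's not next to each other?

There are 6!/(3!·2!) = 60 arrangements of ACACIA in total.
Arrangements with the C's together: treat CC as one letter, giving (5)!/(3!) = 20.
Hence 60 − 20 = 40.

40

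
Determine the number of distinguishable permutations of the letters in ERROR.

20

The 5 letters of ERROR have repeats: R appearing 3 times.
So there are 5! / (3!) = 20 distinguishable arrangements.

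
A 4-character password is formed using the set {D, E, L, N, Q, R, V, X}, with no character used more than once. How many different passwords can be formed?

1680

This is a permutation of 4 out of 8: P(8,4) = 8!/4!.
8 × 7 × 6 × 5 = 1680.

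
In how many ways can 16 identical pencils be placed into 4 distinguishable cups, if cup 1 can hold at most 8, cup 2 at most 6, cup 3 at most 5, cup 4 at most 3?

By stars and bars, unrestricted non-negative solutions to x_1+…+x_4 = 16 number C(16+3,3) = 969.
Subtract solutions that violate a single cap (substitute x_i' = x_i − (cap_i+1)): x_1 ≥ 9 gives C(10,3) = 120; x_2 ≥ 7 gives C(12,3) = 220; x_3 ≥ 6 gives C(13,3) = 286; x_4 ≥ 4 gives C(15,3) = 455. Together 1081.
Add back pairs where two caps are both exceeded: 1 + 4 + 20 + 20 + 56 + 84 = 185.
By inclusion–exclusion the count is 969 − 1081 + 185 = 73.

73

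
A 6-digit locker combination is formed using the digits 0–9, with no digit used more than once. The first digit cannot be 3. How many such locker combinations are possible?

136080

The first digit has 10−1 = 9 choices (anything except 3).
The remaining 5 digits are filled from the other 9 symbols without repetition: 9 × 8 × 7 × 6 × 5 = 15120.
Total: 9 × 15120 = 136080.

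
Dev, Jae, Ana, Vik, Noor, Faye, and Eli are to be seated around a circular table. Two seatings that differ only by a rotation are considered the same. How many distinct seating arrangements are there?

720

Fix one person's seat to break rotational symmetry; the remaining 6 people can be arranged in (6)! = 720 ways.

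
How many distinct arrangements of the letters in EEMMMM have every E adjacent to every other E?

Treat the 2 copies of E as a single block. The multiset to arrange is then {EE, M, M, M, M}, 5 items in all.
That gives (5)!/(4!) = 5 arrangements.

5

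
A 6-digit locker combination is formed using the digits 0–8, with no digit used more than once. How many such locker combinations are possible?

60480

Choose and order 6 of the 9 symbols: the first digit has 9 options, the next 8, and so on down to 4.
That product is 9 × 8 × 7 × 6 × 5 × 4 = 60480.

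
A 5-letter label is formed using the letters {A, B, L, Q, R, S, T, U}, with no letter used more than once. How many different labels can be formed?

With no repetition, fill the 5 letters in order: 8 choices, then 7, down to 4.
That product is 8 × 7 × 6 × 5 × 4 = 6720.

6720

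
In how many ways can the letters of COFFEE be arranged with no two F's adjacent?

120

There are 6!/(2!·2!) = 180 arrangements of COFFEE in total.
Arrangements with the F's together: treat FF as one letter, giving (5)!/(2!) = 60.
Hence 180 − 60 = 120.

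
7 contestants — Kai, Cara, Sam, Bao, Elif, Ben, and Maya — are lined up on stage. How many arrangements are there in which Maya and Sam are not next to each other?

3600

Of the 7! = 5040 arrangements, those with Maya and Sam adjacent number 2 × 6! = 1440 (treat the pair as a block with 2 internal orders).
Complementary counting: 5040 − 1440 = 3600.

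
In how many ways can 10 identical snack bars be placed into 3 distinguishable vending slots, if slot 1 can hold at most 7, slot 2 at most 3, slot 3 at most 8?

29

Without the upper bounds there are C(12,2) = 66 ways to split 10 among 3 vending slots.
Subtract solutions that violate a single cap (substitute x_i' = x_i − (cap_i+1)): x_1 ≥ 8 gives C(4,2) = 6; x_2 ≥ 4 gives C(8,2) = 28; x_3 ≥ 9 gives C(3,2) = 3. Together 37.
No two caps can be exceeded simultaneously, so the pair terms are all 0.
By inclusion–exclusion the count is 66 − 37 + 0 = 29.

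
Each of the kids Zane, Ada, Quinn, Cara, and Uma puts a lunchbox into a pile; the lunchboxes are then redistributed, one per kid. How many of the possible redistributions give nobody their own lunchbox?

Count assignments avoiding every fixed point. For any j of the 5 kids fixed to their own lunchbox, the other 5−j can be arranged in (5−j)! ways.
By inclusion–exclusion this is Σ_{j=0}^{5} (−1)^j C(5,j)·(5−j)!.
Computing: 120 − 120 + 60 − 20 + 5 − 1 = 44.

44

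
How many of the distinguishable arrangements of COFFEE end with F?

60

With the last slot taken by F, it remains to arrange the other 5 letters (COFEE).
Those 5 letters have E appearing twice, giving (5)!/(2!) = 60.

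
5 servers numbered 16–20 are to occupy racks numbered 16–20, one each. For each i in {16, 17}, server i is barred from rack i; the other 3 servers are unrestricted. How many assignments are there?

78

Let Aᵢ (for i ∈ {16, 17}) be the placements that put server i in its forbidden rack. Any j of these fix j positions, leaving (5−j)! ways to fill the rest, and there are C(2,j) ways to pick which j.
By inclusion–exclusion, the number of valid placements is Σ_{j=0}^{2} (−1)^j C(2,j)·(5−j)!.
Computing: 120 − 48 + 6 = 78.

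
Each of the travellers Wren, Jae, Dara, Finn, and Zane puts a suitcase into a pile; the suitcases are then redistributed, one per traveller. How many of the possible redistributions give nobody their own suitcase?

Let Aᵢ be the assignments in which traveller i gets their own suitcase. We want the size of the complement of A₁∪…∪A_5.
By inclusion–exclusion this is Σ_{j=0}^{5} (−1)^j C(5,j)·(5−j)!.
Computing: 120 − 120 + 60 − 20 + 5 − 1 = 44.

44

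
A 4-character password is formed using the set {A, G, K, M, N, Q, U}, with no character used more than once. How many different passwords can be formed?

This is a permutation of 4 out of 7: P(7,4) = 7!/3!.
7 × 6 × 5 × 4 = 840.

840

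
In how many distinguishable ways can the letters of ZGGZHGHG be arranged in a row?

ZGGZHGHG has 8 letters with G appearing 4 times, H appearing twice, and Z appearing twice.
So there are 8! / (4!·2!·2!) = 420 distinguishable arrangements.

420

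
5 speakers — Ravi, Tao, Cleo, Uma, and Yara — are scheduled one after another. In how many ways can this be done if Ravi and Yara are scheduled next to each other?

48

Place the 3 others and the Ravi-Yara pair as 4 objects in a line; the pair has 2 internal arrangements.
So the count is 2·(4)! = 48.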